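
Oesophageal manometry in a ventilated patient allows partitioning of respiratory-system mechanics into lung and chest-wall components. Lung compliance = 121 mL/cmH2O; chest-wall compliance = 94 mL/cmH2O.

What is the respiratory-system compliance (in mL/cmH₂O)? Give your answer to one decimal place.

52.9

Lung and chest wall are elastances in series: 1/Crs = 1/CL + 1/Ccw.
1/Crs = 1/121 + 1/94 = 0.0189.
Crs = 52.91 mL/cmH2O.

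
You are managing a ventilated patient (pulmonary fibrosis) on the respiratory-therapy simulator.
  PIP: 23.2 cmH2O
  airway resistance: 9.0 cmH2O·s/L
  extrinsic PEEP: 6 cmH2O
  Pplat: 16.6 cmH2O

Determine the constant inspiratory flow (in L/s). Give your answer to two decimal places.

0.73

flow = (PIP − Pplat) / Raw = 6.6 / 9.0 = 0.7333 L/s.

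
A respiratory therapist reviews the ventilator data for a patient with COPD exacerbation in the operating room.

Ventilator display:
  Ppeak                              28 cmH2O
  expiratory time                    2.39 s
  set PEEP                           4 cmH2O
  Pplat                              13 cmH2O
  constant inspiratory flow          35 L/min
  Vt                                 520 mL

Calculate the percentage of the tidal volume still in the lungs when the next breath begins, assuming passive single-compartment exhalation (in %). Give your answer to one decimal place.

Flow: 35 L/min ÷ 60 = 0.5833 L/s.
R = (PIP − Pplat)/V̇ = (28 − 13) / 0.5833 = 15.0/0.5833 = 25.716 cmH2O·s/L.
C = Vt/(Pplat − PEEP) = 520.0 / (13 − 4) = 520.0/9.0 = 57.778 mL/cmH2O.
τ = R × C = 25.716 × 0.05778 L/cmH2O = 1.486 s.
Fraction remaining at end-expiration = e^(−Te/τ) = e^(−2.39/1.486) = 0.2002 → 20.02%.

20.0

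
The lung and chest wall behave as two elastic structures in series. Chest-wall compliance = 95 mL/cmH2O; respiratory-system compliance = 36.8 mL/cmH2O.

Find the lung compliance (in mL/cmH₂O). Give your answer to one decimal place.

1/CL = 1/Crs − 1/Ccw.
1/CL = 1/36.8 − 1/95 = 0.01665.
CL = 60.06 mL/cmH2O.

60.1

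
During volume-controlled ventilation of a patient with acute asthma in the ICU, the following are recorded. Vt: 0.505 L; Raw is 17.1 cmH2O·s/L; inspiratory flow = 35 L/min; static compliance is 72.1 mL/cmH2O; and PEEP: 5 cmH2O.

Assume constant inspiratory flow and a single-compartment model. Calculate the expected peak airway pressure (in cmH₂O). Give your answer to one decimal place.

Flow: 35 L/min ÷ 60 = 0.5833 L/s.
Equation of motion (constant flow): PIP = Vt/C + R·V̇ + PEEP.
PIP = 505/72.1 + 17.1×0.5833 + 5 = 7.004 + 9.974 + 5 = 21.978 cmH2O.

22.0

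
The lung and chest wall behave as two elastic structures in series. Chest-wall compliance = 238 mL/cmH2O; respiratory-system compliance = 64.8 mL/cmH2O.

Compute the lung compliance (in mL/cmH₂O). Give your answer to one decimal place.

1/CL = 1/Crs − 1/Ccw.
1/CL = 1/64.8 − 1/238 = 0.01123.
CL = 89.047 mL/cmH2O.

89.0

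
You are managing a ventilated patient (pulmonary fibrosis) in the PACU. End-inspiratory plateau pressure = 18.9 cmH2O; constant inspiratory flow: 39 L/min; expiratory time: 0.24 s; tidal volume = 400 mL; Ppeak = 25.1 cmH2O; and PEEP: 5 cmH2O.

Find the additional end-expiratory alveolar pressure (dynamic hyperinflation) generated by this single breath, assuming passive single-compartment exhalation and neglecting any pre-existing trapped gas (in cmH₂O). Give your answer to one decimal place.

Flow: 39 L/min ÷ 60 = 0.65 L/s.
R = (PIP − Pplat)/V̇ = (25.1 − 18.9) / 0.65 = 6.2/0.65 = 9.538 cmH2O·s/L.
C = Vt/(Pplat − PEEP) = 400.0 / (18.9 − 5) = 400.0/13.9 = 28.777 mL/cmH2O.
τ = R × C = 9.538 × 0.02878 L/cmH2O = 0.2745 s.
Fraction remaining = e^(−Te/τ) = e^(−0.24/0.2745) = 0.4171; trapped volume = 400.0 × 0.4171 = 166.84 mL.
Additional alveolar pressure from trapping ≈ V_trapped / C = 166.84 / 28.777 = 5.798 cmH2O.

5.8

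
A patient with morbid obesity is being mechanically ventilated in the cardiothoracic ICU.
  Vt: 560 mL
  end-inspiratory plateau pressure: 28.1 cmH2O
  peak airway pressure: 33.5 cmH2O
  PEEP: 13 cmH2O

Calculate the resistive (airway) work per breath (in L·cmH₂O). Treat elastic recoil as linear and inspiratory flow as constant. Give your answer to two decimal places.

3.02

With constant inspiratory flow the resistive pressure is constant at PIP − Pplat = 33.5 − 28.1 = 5.4 cmH2O, so resistive work = 5.4 × 0.560 = 3.024 L·cmH2O.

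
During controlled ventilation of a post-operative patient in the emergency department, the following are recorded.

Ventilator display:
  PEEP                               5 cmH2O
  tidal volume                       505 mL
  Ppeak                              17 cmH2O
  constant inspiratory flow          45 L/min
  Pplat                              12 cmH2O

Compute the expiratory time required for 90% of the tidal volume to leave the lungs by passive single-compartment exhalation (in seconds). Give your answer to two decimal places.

1.11

Flow: 45 L/min ÷ 60 = 0.75 L/s.
R = (PIP − Pplat)/V̇ = (17 − 12) / 0.75 = 5.0/0.75 = 6.667 cmH2O·s/L.
C = Vt/(Pplat − PEEP) = 505.0 / (12 − 5) = 505.0/7.0 = 72.143 mL/cmH2O.
τ = R × C = 6.667 × 0.07214 L/cmH2O = 0.481 s.
t = −τ·ln(1 − 0.90) = −0.481·ln(0.1) = 1.108 s.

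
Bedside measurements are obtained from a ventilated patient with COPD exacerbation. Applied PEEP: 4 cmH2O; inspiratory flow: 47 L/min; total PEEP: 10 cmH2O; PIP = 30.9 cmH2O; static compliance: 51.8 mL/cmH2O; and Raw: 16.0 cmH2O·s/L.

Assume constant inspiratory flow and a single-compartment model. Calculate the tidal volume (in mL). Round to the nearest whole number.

433

Flow: 47 L/min ÷ 60 = 0.7833 L/s.
Total PEEP = 10 cmH2O (set 4 + intrinsic 6); this is the baseline alveolar pressure.
Equation of motion (constant flow): PIP = Vt/C + R·V̇ + PEEP.
Vt/C = PIP − R·V̇ − PEEP = 30.9 − 12.533 − 10 = 8.367 cmH2O.
Vt = C × 8.367 = 51.8 × 8.367 = 433.41 mL.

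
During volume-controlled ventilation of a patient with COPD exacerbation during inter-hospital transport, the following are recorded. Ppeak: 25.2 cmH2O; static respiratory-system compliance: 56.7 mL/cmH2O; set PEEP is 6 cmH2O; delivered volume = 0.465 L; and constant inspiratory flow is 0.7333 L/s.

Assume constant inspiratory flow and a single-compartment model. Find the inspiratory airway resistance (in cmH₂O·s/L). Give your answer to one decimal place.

Equation of motion (constant flow): PIP = Vt/C + R·V̇ + PEEP.
R·V̇ = PIP − Vt/C − PEEP = 25.2 − 465/56.7 − 6 = 25.2 − 8.201 − 6 = 10.999 cmH2O.
R = 10.999 / 0.7333 = 14.999 cmH2O·s/L.

15.0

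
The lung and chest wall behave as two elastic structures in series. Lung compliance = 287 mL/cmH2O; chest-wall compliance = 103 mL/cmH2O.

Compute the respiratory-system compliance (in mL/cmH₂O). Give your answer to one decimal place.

Lung and chest wall are elastances in series: 1/Crs = 1/CL + 1/Ccw.
1/Crs = 1/287 + 1/103 = 0.01319.
Crs = 75.815 mL/cmH2O.

75.8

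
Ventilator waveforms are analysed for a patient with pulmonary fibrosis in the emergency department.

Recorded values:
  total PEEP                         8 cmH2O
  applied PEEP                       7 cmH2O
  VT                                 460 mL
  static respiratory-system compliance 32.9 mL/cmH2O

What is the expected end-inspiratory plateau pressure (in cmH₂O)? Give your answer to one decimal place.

End-expiratory occlusion gives total PEEP = 8 cmH2O (intrinsic PEEP = 8 − 7 = 1). Use total PEEP for the elastic gradient.
Pplat = PEEPtotal + Vt / Cstat = 8 + 460 / 32.9 = 8 + 13.982 = 21.982 cmH2O.

22.0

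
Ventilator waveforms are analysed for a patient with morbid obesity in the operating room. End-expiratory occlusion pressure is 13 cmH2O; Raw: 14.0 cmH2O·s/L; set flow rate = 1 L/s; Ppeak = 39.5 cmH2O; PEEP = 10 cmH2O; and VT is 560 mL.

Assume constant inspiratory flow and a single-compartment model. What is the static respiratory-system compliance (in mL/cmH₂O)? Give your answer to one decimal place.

44.8

Total PEEP = 13 cmH2O (set 10 + intrinsic 3); this is the baseline alveolar pressure.
Equation of motion (constant flow): PIP = Vt/C + R·V̇ + PEEP.
Vt/C = PIP − R·V̇ − PEEP = 39.5 − 14.0×1 − 13 = 39.5 − 14.0 − 13 = 12.5 cmH2O.
C = Vt / 12.5 = 560 / 12.5 = 44.8 mL/cmH2O.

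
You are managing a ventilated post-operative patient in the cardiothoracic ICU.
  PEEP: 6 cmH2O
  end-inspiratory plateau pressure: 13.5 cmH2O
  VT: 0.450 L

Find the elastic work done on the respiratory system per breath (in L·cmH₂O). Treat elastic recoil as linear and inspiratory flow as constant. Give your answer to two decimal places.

Elastic work ≈ ½ × (Pplat − PEEP) × Vt = 0.5 × (13.5 − 6) × 0.450 L = 0.5 × 7.5 × 0.450 = 1.688 L·cmH2O.

1.69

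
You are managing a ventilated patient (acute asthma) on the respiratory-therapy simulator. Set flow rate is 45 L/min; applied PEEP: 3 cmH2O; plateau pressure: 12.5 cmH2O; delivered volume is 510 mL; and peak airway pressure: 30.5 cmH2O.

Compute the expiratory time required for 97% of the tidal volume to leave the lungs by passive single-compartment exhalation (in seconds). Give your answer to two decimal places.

4.52

Flow: 45 L/min ÷ 60 = 0.75 L/s.
R = (PIP − Pplat)/V̇ = (30.5 − 12.5) / 0.75 = 18.0/0.75 = 24.0 cmH2O·s/L.
C = Vt/(Pplat − PEEP) = 510.0 / (12.5 − 3) = 510.0/9.5 = 53.684 mL/cmH2O.
τ = R × C = 24.0 × 0.05368 L/cmH2O = 1.288 s.
t = −τ·ln(1 − 0.97) = −1.288·ln(0.03) = 4.516 s.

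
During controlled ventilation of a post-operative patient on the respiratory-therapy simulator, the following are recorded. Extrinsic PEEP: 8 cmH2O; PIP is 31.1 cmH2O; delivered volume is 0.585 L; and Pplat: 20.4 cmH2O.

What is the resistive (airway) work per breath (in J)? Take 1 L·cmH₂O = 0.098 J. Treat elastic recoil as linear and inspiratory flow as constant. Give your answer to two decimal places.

0.61

With constant inspiratory flow the resistive pressure is constant at PIP − Pplat = 31.1 − 20.4 = 10.7 cmH2O, so resistive work = 10.7 × 0.585 = 6.26 L·cmH2O.
× 0.098 J/(L·cmH2O) → 0.6135 J.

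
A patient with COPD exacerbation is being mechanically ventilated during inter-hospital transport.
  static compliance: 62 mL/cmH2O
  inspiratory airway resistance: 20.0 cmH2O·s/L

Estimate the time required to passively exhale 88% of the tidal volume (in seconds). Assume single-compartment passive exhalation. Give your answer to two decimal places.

2.63

τ = R × C = 20.0 × 62 mL/cmH2O = 20.0 × 0.062 L/cmH2O = 1.24 s.
Exhaled fraction f = 1 − e^(−t/τ) → t = −τ·ln(1 − f) = −1.24·ln(0.12) = 2.629 s.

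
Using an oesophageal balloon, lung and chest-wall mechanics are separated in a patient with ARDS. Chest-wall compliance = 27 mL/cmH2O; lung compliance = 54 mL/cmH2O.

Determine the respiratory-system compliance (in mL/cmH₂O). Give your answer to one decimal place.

18.0

Lung and chest wall are elastances in series: 1/Crs = 1/CL + 1/Ccw.
1/Crs = 1/54 + 1/27 = 0.05556.
Crs = 17.999 mL/cmH2O.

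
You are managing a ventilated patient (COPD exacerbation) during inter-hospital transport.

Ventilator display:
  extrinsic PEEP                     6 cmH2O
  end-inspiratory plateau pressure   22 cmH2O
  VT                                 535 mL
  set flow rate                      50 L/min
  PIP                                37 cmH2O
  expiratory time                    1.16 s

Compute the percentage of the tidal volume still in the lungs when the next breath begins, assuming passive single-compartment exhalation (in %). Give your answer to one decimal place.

Flow: 50 L/min ÷ 60 = 0.8333 L/s.
R = (PIP − Pplat)/V̇ = (37 − 22) / 0.8333 = 15.0/0.8333 = 18.001 cmH2O·s/L.
C = Vt/(Pplat − PEEP) = 535.0 / (22 − 6) = 535.0/16.0 = 33.438 mL/cmH2O.
τ = R × C = 18.001 × 0.03344 L/cmH2O = 0.602 s.
Fraction remaining at end-expiration = e^(−Te/τ) = e^(−1.16/0.602) = 0.1456 → 14.56%.

14.6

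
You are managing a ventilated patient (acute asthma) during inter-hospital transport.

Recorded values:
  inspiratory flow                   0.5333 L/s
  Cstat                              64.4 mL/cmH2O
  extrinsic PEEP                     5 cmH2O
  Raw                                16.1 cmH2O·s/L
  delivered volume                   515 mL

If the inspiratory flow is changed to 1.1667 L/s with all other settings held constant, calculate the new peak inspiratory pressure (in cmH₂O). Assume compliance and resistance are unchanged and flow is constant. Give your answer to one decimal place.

31.8

PIP = Vt/C + R·V̇ + PEEP (constant-flow equation of motion).
Only the resistive term changes: ΔPIP = R × ΔV̇ = 16.1 × (1.1667 − 0.5333) = 16.1 × 0.6334 = 10.198 cmH2O.
Original PIP = 515/64.4 + 16.1×0.5333 + 5 = 21.583 cmH2O; new PIP = 21.583 + (10.198) = 31.781 cmH2O.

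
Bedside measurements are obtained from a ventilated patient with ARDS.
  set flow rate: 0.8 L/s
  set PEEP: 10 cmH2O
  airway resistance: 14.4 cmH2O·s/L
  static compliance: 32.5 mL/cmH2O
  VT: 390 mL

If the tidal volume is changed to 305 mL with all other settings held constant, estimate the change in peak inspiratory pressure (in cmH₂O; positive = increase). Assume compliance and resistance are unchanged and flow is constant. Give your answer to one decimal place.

PIP = Vt/C + R·V̇ + PEEP (constant-flow equation of motion).
Only the elastic term changes: ΔPIP = ΔVt / C = (305 − 390) / 32.5 = -2.615 cmH2O.

-2.6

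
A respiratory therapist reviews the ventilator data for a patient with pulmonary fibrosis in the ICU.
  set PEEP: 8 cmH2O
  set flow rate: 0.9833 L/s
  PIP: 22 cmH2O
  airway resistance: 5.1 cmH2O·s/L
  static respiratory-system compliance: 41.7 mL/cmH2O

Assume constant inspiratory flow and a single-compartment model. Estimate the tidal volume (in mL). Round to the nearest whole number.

Equation of motion (constant flow): PIP = Vt/C + R·V̇ + PEEP.
Vt/C = PIP − R·V̇ − PEEP = 22 − 5.015 − 8 = 8.985 cmH2O.
Vt = C × 8.985 = 41.7 × 8.985 = 374.67 mL.

375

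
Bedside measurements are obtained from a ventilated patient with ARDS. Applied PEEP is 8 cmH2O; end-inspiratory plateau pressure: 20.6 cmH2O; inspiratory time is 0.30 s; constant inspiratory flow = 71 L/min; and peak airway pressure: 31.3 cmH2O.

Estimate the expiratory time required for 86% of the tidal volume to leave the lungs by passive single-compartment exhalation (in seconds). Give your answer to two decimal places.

Flow: 71 L/min ÷ 60 = 1.1833 L/s.
Vt = flow × Ti = 1.1833 L/s × 0.30 s × 1000 mL/L = 354.99 mL.
R = (PIP − Pplat)/V̇ = (31.3 − 20.6) / 1.1833 = 10.7/1.1833 = 9.043 cmH2O·s/L.
C = Vt/(Pplat − PEEP) = 354.99 / (20.6 − 8) = 354.99/12.6 = 28.174 mL/cmH2O.
τ = R × C = 9.043 × 0.02817 L/cmH2O = 0.2547 s.
t = −τ·ln(1 − 0.86) = −0.2547·ln(0.14) = 0.5008 s.

0.50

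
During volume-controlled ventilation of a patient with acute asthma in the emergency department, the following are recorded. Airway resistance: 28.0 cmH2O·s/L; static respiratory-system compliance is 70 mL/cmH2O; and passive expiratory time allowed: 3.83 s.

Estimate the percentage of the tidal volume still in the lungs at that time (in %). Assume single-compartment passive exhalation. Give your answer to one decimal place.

τ = R × C = 28.0 × 70 mL/cmH2O = 28.0 × 0.070 L/cmH2O = 1.96 s.
Passive exhalation: V(t)/V₀ = e^(−t/τ) = e^(−3.83/1.96) = 0.1417.
Fraction remaining = 0.1417 → 14.17%.

14.2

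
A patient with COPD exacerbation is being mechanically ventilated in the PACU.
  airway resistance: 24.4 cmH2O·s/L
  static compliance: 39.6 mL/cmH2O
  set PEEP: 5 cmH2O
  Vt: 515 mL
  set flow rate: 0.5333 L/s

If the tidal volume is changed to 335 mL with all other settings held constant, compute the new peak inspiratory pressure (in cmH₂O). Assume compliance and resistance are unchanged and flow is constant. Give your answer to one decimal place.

26.5

PIP = Vt/C + R·V̇ + PEEP (constant-flow equation of motion).
Only the elastic term changes: ΔPIP = ΔVt / C = (335 − 515) / 39.6 = -4.545 cmH2O.
Original PIP = 515/39.6 + 24.4×0.5333 + 5 = 31.018 cmH2O; new PIP = 31.018 + (-4.545) = 26.473 cmH2O.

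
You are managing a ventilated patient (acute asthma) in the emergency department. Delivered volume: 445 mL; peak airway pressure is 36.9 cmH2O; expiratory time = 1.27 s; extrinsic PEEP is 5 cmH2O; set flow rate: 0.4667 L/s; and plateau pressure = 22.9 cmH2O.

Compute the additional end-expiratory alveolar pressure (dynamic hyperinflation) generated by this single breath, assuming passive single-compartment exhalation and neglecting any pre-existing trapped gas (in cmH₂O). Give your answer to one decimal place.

R = (PIP − Pplat)/V̇ = (36.9 − 22.9) / 0.4667 = 14.0/0.4667 = 29.998 cmH2O·s/L.
C = Vt/(Pplat − PEEP) = 445.0 / (22.9 − 5) = 445.0/17.9 = 24.86 mL/cmH2O.
τ = R × C = 29.998 × 0.02486 L/cmH2O = 0.7458 s.
Fraction remaining = e^(−Te/τ) = e^(−1.27/0.7458) = 0.1822; trapped volume = 445.0 × 0.1822 = 81.079 mL.
Additional alveolar pressure from trapping ≈ V_trapped / C = 81.079 / 24.86 = 3.261 cmH2O.

3.3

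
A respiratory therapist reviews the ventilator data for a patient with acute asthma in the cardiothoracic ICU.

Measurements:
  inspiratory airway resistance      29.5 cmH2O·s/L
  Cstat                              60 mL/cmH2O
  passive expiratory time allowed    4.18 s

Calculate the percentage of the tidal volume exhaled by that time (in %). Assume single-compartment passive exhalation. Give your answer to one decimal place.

90.6

τ = R × C = 29.5 × 60 mL/cmH2O = 29.5 × 0.060 L/cmH2O = 1.77 s.
Passive exhalation: V(t)/V₀ = e^(−t/τ) = e^(−4.18/1.77) = 0.09427.
Fraction exhaled = 1 − 0.09427 = 0.9057 → 90.57%.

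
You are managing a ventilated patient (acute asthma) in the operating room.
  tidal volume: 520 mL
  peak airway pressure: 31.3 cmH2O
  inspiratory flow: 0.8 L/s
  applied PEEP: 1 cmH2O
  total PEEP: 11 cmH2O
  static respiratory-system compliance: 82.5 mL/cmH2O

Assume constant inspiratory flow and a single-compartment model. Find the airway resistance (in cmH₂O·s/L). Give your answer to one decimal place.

17.5

Total PEEP = 11 cmH2O (set 1 + intrinsic 10); this is the baseline alveolar pressure.
Equation of motion (constant flow): PIP = Vt/C + R·V̇ + PEEP.
R·V̇ = PIP − Vt/C − PEEP = 31.3 − 520/82.5 − 11 = 31.3 − 6.303 − 11 = 13.997 cmH2O.
R = 13.997 / 0.8 = 17.496 cmH2O·s/L.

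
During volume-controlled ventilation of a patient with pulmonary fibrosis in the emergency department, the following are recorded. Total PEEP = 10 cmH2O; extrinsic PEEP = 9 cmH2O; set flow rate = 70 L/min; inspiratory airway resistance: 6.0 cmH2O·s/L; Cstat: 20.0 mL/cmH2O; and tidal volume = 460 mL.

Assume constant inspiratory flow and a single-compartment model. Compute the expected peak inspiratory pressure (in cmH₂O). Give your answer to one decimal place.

40.0

Flow: 70 L/min ÷ 60 = 1.1667 L/s.
Total PEEP = 10 cmH2O (set 9 + intrinsic 1); this is the baseline alveolar pressure.
Equation of motion (constant flow): PIP = Vt/C + R·V̇ + PEEP.
PIP = 460/20.0 + 6.0×1.1667 + 10 = 23.0 + 7.0 + 10 = 40.0 cmH2O.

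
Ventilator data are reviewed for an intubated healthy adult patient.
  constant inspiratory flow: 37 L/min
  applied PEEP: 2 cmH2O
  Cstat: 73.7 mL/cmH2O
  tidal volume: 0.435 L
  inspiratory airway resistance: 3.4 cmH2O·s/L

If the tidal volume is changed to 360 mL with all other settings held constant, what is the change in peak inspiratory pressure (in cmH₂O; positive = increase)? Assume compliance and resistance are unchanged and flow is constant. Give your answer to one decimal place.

-1.0

PIP = Vt/C + R·V̇ + PEEP (constant-flow equation of motion).
Only the elastic term changes: ΔPIP = ΔVt / C = (360 − 435) / 73.7 = -1.018 cmH2O.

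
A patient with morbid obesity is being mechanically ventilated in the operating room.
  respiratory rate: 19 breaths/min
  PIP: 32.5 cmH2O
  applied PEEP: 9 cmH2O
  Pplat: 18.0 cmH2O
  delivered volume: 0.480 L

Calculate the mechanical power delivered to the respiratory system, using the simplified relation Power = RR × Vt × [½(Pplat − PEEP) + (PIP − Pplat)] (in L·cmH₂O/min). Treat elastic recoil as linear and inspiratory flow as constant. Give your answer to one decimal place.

Per-breath work = Vt × [½(Pplat−PEEP) + (PIP−Pplat)] = 0.480 × [0.5×9.0 + 14.5] = 0.480 × 19.0 = 9.12 L·cmH2O.
Power = 19 × 9.12 = 173.28 L·cmH2O/min.

173.3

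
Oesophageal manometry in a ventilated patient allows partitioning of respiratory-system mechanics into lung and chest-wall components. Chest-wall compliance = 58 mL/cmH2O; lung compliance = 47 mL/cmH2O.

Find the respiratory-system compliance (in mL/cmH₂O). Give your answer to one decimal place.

26.0

Lung and chest wall are elastances in series: 1/Crs = 1/CL + 1/Ccw.
1/Crs = 1/47 + 1/58 = 0.03852.
Crs = 25.961 mL/cmH2O.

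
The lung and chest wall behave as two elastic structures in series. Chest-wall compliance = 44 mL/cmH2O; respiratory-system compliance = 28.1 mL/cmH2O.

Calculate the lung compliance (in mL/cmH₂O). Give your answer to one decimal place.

77.8

1/CL = 1/Crs − 1/Ccw.
1/CL = 1/28.1 − 1/44 = 0.01286.
CL = 77.76 mL/cmH2O.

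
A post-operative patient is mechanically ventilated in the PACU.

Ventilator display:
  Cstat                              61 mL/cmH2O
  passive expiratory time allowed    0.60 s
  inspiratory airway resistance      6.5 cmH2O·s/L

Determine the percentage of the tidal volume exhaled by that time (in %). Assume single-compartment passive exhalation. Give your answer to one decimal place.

τ = R × C = 6.5 × 61 mL/cmH2O = 6.5 × 0.061 L/cmH2O = 0.3965 s.
Passive exhalation: V(t)/V₀ = e^(−t/τ) = e^(−0.60/0.3965) = 0.2202.
Fraction exhaled = 1 − 0.2202 = 0.7798 → 77.98%.

78.0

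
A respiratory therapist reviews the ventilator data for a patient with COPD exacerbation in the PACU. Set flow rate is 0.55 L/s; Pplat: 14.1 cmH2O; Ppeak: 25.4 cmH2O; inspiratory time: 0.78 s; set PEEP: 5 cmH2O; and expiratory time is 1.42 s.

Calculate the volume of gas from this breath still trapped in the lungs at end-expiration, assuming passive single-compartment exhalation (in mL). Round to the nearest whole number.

Vt = flow × Ti = 0.55 L/s × 0.78 s × 1000 mL/L = 429.0 mL.
R = (PIP − Pplat)/V̇ = (25.4 − 14.1) / 0.55 = 11.3/0.55 = 20.545 cmH2O·s/L.
C = Vt/(Pplat − PEEP) = 429.0 / (14.1 − 5) = 429.0/9.1 = 47.143 mL/cmH2O.
τ = R × C = 20.545 × 0.04714 L/cmH2O = 0.9685 s.
Fraction remaining = e^(−Te/τ) = e^(−1.42/0.9685) = 0.2308.
Trapped volume = 429.0 × 0.2308 = 99.013 mL.

99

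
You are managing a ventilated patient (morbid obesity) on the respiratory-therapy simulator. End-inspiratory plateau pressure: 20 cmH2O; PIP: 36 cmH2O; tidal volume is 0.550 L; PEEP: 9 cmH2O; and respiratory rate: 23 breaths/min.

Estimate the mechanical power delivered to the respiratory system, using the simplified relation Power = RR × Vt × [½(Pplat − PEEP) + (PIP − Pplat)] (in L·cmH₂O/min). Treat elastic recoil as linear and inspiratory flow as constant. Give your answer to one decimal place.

Per-breath work = Vt × [½(Pplat−PEEP) + (PIP−Pplat)] = 0.550 × [0.5×11.0 + 16.0] = 0.550 × 21.5 = 11.825 L·cmH2O.
Power = 23 × 11.825 = 271.98 L·cmH2O/min.

272.0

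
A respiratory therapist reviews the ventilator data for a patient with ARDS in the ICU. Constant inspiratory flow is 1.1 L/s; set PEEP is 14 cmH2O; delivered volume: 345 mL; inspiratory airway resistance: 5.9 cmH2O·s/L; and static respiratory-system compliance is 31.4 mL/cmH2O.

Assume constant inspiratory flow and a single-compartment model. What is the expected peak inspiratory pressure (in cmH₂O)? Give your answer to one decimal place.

31.5

Equation of motion (constant flow): PIP = Vt/C + R·V̇ + PEEP.
PIP = 345/31.4 + 5.9×1.1 + 14 = 10.987 + 6.49 + 14 = 31.477 cmH2O.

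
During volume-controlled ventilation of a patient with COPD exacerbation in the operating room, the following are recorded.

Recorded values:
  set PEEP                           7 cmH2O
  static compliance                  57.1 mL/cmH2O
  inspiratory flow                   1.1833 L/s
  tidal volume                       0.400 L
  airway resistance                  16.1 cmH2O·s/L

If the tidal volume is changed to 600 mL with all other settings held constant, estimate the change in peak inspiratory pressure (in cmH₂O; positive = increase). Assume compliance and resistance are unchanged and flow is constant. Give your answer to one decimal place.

PIP = Vt/C + R·V̇ + PEEP (constant-flow equation of motion).
Only the elastic term changes: ΔPIP = ΔVt / C = (600 − 400) / 57.1 = 3.503 cmH2O.

3.5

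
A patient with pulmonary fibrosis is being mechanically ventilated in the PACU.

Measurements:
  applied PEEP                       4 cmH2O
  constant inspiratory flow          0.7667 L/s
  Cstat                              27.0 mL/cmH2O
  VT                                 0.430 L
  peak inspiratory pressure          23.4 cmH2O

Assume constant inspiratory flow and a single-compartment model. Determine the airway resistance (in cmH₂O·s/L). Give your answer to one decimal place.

4.5

Equation of motion (constant flow): PIP = Vt/C + R·V̇ + PEEP.
R·V̇ = PIP − Vt/C − PEEP = 23.4 − 430/27.0 − 4 = 23.4 − 15.926 − 4 = 3.474 cmH2O.
R = 3.474 / 0.7667 = 4.531 cmH2O·s/L.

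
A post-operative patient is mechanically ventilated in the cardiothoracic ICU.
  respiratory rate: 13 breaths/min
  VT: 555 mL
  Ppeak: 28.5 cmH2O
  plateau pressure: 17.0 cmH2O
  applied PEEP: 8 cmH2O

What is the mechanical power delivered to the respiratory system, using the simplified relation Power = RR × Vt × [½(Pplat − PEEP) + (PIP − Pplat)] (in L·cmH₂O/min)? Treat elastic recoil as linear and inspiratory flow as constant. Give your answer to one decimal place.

115.4

Per-breath work = Vt × [½(Pplat−PEEP) + (PIP−Pplat)] = 0.555 × [0.5×9.0 + 11.5] = 0.555 × 16.0 = 8.88 L·cmH2O.
Power = 13 × 8.88 = 115.44 L·cmH2O/min.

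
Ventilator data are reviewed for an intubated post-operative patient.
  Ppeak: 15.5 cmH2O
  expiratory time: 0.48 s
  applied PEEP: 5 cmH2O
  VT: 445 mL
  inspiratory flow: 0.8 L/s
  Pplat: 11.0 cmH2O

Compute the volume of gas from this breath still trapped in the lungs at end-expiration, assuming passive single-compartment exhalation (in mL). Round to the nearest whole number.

141

R = (PIP − Pplat)/V̇ = (15.5 − 11.0) / 0.8 = 4.5/0.8 = 5.625 cmH2O·s/L.
C = Vt/(Pplat − PEEP) = 445.0 / (11.0 − 5) = 445.0/6.0 = 74.167 mL/cmH2O.
τ = R × C = 5.625 × 0.07417 L/cmH2O = 0.4172 s.
Fraction remaining = e^(−Te/τ) = e^(−0.48/0.4172) = 0.3165.
Trapped volume = 445.0 × 0.3165 = 140.84 mL.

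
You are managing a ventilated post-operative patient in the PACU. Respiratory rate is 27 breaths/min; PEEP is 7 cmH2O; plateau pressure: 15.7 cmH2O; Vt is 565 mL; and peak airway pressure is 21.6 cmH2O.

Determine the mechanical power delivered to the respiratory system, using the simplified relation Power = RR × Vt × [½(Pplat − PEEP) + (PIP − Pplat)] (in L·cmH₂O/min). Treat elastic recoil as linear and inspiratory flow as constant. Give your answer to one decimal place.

156.4

Per-breath work = Vt × [½(Pplat−PEEP) + (PIP−Pplat)] = 0.565 × [0.5×8.7 + 5.9] = 0.565 × 10.25 = 5.791 L·cmH2O.
Power = 27 × 5.791 = 156.36 L·cmH2O/min.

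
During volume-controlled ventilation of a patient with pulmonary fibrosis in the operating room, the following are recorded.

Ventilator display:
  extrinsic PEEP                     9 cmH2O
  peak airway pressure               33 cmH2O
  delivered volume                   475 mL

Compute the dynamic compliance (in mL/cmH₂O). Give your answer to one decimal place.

19.8

Dynamic compliance = Vt / (PIP − PEEP) = 475 / (33 − 9) = 475 / 24.0 = 19.792 mL/cmH2O.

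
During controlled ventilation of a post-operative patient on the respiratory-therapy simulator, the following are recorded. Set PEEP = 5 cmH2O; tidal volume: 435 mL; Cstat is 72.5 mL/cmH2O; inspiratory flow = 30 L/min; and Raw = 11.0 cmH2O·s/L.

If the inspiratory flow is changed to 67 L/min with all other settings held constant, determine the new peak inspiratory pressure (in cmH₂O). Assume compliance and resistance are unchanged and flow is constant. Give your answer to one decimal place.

Flow: 30 L/min ÷ 60 = 0.5 L/s.
New flow: 67 L/min ÷ 60 = 1.1167 L/s.
PIP = Vt/C + R·V̇ + PEEP (constant-flow equation of motion).
Only the resistive term changes: ΔPIP = R × ΔV̇ = 11.0 × (1.1167 − 0.5) = 11.0 × 0.6167 = 6.784 cmH2O.
Original PIP = 435/72.5 + 11.0×0.5 + 5 = 16.5 cmH2O; new PIP = 16.5 + (6.784) = 23.284 cmH2O.

23.3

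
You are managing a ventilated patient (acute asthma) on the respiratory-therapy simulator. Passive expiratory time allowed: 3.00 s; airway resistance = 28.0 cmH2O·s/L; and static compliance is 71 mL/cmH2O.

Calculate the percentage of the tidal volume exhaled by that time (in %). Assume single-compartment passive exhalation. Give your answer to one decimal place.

τ = R × C = 28.0 × 71 mL/cmH2O = 28.0 × 0.071 L/cmH2O = 1.988 s.
Passive exhalation: V(t)/V₀ = e^(−t/τ) = e^(−3.00/1.988) = 0.2211.
Fraction exhaled = 1 − 0.2211 = 0.7789 → 77.89%.

77.9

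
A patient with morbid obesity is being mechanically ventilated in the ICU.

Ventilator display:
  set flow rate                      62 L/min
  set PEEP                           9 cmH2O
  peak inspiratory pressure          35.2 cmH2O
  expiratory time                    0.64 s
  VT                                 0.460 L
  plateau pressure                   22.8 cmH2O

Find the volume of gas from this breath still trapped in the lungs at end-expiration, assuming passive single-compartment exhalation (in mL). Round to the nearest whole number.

Flow: 62 L/min ÷ 60 = 1.0333 L/s.
R = (PIP − Pplat)/V̇ = (35.2 − 22.8) / 1.0333 = 12.4/1.0333 = 12.0 cmH2O·s/L.
C = Vt/(Pplat − PEEP) = 460.0 / (22.8 − 9) = 460.0/13.8 = 33.333 mL/cmH2O.
τ = R × C = 12.0 × 0.03333 L/cmH2O = 0.4 s.
Fraction remaining = e^(−Te/τ) = e^(−0.64/0.4) = 0.2019.
Trapped volume = 460.0 × 0.2019 = 92.874 mL.

93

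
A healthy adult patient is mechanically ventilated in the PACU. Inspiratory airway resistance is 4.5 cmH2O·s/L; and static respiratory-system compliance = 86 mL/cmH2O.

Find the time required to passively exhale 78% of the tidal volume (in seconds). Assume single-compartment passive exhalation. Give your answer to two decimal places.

τ = R × C = 4.5 × 86 mL/cmH2O = 4.5 × 0.086 L/cmH2O = 0.387 s.
Exhaled fraction f = 1 − e^(−t/τ) → t = −τ·ln(1 − f) = −0.387·ln(0.22) = 0.586 s.

0.59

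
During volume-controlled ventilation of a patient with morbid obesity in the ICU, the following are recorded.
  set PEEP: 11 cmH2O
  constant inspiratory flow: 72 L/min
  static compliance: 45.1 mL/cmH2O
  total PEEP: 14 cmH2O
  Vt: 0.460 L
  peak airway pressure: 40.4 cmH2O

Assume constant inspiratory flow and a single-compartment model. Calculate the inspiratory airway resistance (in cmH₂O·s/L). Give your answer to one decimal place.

Flow: 72 L/min ÷ 60 = 1.2 L/s.
Total PEEP = 14 cmH2O (set 11 + intrinsic 3); this is the baseline alveolar pressure.
Equation of motion (constant flow): PIP = Vt/C + R·V̇ + PEEP.
R·V̇ = PIP − Vt/C − PEEP = 40.4 − 460/45.1 − 14 = 40.4 − 10.2 − 14 = 16.2 cmH2O.
R = 16.2 / 1.2 = 13.5 cmH2O·s/L.

13.5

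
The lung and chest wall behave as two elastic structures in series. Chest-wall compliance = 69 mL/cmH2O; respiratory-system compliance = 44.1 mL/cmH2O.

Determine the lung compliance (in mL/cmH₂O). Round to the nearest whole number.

1/CL = 1/Crs − 1/Ccw.
1/CL = 1/44.1 − 1/69 = 0.008183.
CL = 122.2 mL/cmH2O.

122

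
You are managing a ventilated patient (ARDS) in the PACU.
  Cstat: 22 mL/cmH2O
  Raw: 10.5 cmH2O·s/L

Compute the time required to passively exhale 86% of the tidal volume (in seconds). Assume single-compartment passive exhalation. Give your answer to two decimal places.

0.45

τ = R × C = 10.5 × 22 mL/cmH2O = 10.5 × 0.022 L/cmH2O = 0.231 s.
Exhaled fraction f = 1 − e^(−t/τ) → t = −τ·ln(1 − f) = −0.231·ln(0.14) = 0.4542 s.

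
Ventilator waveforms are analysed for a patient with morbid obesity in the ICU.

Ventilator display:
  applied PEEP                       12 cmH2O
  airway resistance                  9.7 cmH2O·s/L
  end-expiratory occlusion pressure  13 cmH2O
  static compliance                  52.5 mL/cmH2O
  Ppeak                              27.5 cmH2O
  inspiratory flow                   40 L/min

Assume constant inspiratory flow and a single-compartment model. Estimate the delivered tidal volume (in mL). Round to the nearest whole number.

Flow: 40 L/min ÷ 60 = 0.6667 L/s.
Total PEEP = 13 cmH2O (set 12 + intrinsic 1); this is the baseline alveolar pressure.
Equation of motion (constant flow): PIP = Vt/C + R·V̇ + PEEP.
Vt/C = PIP − R·V̇ − PEEP = 27.5 − 6.467 − 13 = 8.033 cmH2O.
Vt = C × 8.033 = 52.5 × 8.033 = 421.73 mL.

422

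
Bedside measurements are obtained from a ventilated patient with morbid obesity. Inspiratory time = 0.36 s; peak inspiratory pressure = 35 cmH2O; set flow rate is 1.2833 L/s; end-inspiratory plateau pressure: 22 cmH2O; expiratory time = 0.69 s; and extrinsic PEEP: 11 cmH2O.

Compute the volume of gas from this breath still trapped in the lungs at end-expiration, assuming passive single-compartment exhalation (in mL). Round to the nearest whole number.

91

Vt = flow × Ti = 1.2833 L/s × 0.36 s × 1000 mL/L = 461.99 mL.
R = (PIP − Pplat)/V̇ = (35 − 22) / 1.2833 = 13.0/1.2833 = 10.13 cmH2O·s/L.
C = Vt/(Pplat − PEEP) = 461.99 / (22 − 11) = 461.99/11.0 = 41.999 mL/cmH2O.
τ = R × C = 10.13 × 0.042 L/cmH2O = 0.4255 s.
Fraction remaining = e^(−Te/τ) = e^(−0.69/0.4255) = 0.1976.
Trapped volume = 461.99 × 0.1976 = 91.289 mL.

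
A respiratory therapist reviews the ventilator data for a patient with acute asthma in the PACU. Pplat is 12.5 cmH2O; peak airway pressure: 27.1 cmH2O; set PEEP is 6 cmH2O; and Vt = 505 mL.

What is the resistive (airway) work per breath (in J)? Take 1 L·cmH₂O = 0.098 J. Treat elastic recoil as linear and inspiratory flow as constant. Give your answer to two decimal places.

0.72

With constant inspiratory flow the resistive pressure is constant at PIP − Pplat = 27.1 − 12.5 = 14.6 cmH2O, so resistive work = 14.6 × 0.505 = 7.373 L·cmH2O.
× 0.098 J/(L·cmH2O) → 0.7226 J.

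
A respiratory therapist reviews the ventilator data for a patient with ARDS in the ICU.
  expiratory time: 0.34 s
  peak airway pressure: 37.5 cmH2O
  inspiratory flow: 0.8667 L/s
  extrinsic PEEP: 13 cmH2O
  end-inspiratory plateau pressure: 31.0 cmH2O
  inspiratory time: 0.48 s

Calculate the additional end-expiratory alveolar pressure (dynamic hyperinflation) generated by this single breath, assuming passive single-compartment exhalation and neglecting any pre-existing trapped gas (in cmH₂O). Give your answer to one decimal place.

Vt = flow × Ti = 0.8667 L/s × 0.48 s × 1000 mL/L = 416.02 mL.
R = (PIP − Pplat)/V̇ = (37.5 − 31.0) / 0.8667 = 6.5/0.8667 = 7.5 cmH2O·s/L.
C = Vt/(Pplat − PEEP) = 416.02 / (31.0 − 13) = 416.02/18.0 = 23.112 mL/cmH2O.
τ = R × C = 7.5 × 0.02311 L/cmH2O = 0.1733 s.
Fraction remaining = e^(−Te/τ) = e^(−0.34/0.1733) = 0.1406; trapped volume = 416.02 × 0.1406 = 58.492 mL.
Additional alveolar pressure from trapping ≈ V_trapped / C = 58.492 / 23.112 = 2.531 cmH2O.

2.5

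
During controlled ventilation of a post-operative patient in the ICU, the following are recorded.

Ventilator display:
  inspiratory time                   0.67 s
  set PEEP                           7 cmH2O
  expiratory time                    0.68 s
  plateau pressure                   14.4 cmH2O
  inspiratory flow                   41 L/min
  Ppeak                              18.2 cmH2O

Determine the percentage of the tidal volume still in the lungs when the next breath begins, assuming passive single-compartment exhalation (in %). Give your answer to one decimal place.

Flow: 41 L/min ÷ 60 = 0.6833 L/s.
Vt = flow × Ti = 0.6833 L/s × 0.67 s × 1000 mL/L = 457.81 mL.
R = (PIP − Pplat)/V̇ = (18.2 − 14.4) / 0.6833 = 3.8/0.6833 = 5.561 cmH2O·s/L.
C = Vt/(Pplat − PEEP) = 457.81 / (14.4 − 7) = 457.81/7.4 = 61.866 mL/cmH2O.
τ = R × C = 5.561 × 0.06187 L/cmH2O = 0.3441 s.
Fraction remaining at end-expiration = e^(−Te/τ) = e^(−0.68/0.3441) = 0.1386 → 13.86%.

13.9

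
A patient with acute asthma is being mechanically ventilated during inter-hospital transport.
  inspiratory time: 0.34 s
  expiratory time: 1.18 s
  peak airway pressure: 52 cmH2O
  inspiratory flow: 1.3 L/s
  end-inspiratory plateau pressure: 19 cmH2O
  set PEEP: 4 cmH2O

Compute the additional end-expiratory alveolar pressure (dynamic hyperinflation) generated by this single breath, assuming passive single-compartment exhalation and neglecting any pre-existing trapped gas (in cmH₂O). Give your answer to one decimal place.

3.1

Vt = flow × Ti = 1.3 L/s × 0.34 s × 1000 mL/L = 442.0 mL.
R = (PIP − Pplat)/V̇ = (52 − 19) / 1.3 = 33.0/1.3 = 25.385 cmH2O·s/L.
C = Vt/(Pplat − PEEP) = 442.0 / (19 − 4) = 442.0/15.0 = 29.467 mL/cmH2O.
τ = R × C = 25.385 × 0.02947 L/cmH2O = 0.7481 s.
Fraction remaining = e^(−Te/τ) = e^(−1.18/0.7481) = 0.2065; trapped volume = 442.0 × 0.2065 = 91.273 mL.
Additional alveolar pressure from trapping ≈ V_trapped / C = 91.273 / 29.467 = 3.097 cmH2O.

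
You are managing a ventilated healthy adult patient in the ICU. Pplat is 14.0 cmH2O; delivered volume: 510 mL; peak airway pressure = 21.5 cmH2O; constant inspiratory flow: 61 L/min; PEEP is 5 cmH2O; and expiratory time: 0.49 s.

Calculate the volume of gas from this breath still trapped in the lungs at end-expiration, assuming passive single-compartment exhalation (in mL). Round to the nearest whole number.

Flow: 61 L/min ÷ 60 = 1.0167 L/s.
R = (PIP − Pplat)/V̇ = (21.5 − 14.0) / 1.0167 = 7.5/1.0167 = 7.377 cmH2O·s/L.
C = Vt/(Pplat − PEEP) = 510.0 / (14.0 − 5) = 510.0/9.0 = 56.667 mL/cmH2O.
τ = R × C = 7.377 × 0.05667 L/cmH2O = 0.4181 s.
Fraction remaining = e^(−Te/τ) = e^(−0.49/0.4181) = 0.3098.
Trapped volume = 510.0 × 0.3098 = 158.0 mL.

158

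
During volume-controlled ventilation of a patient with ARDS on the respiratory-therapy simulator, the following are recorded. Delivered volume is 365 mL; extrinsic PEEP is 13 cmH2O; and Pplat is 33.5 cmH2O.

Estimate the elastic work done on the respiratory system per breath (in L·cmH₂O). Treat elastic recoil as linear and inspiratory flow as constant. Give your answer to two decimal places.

Elastic work ≈ ½ × (Pplat − PEEP) × Vt = 0.5 × (33.5 − 13) × 0.365 L = 0.5 × 20.5 × 0.365 = 3.741 L·cmH2O.

3.74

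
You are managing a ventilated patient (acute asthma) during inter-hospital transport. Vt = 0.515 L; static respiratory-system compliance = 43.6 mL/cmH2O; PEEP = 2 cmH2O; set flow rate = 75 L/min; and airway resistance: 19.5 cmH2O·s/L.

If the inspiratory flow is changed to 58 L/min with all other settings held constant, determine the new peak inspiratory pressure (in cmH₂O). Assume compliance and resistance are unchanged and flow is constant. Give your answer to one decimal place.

Flow: 75 L/min ÷ 60 = 1.25 L/s.
New flow: 58 L/min ÷ 60 = 0.9667 L/s.
PIP = Vt/C + R·V̇ + PEEP (constant-flow equation of motion).
Only the resistive term changes: ΔPIP = R × ΔV̇ = 19.5 × (0.9667 − 1.25) = 19.5 × -0.2833 = -5.524 cmH2O.
Original PIP = 515/43.6 + 19.5×1.25 + 2 = 38.187 cmH2O; new PIP = 38.187 + (-5.524) = 32.663 cmH2O.

32.7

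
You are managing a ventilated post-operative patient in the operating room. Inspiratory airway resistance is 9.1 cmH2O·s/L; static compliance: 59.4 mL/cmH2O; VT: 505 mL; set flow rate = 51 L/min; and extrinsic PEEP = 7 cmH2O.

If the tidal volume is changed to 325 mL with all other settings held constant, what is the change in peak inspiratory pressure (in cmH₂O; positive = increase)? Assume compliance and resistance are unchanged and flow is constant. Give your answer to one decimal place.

PIP = Vt/C + R·V̇ + PEEP (constant-flow equation of motion).
Only the elastic term changes: ΔPIP = ΔVt / C = (325 − 505) / 59.4 = -3.03 cmH2O.

-3.0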